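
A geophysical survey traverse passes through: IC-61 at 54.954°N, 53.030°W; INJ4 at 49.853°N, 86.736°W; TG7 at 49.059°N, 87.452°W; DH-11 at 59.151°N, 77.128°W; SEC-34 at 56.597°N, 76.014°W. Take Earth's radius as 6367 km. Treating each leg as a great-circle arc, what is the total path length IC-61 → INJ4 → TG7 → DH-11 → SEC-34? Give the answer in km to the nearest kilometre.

4028 km

IC-61→INJ4: c = 0.365903 rad, d = 2329.70 km
INJ4→TG7: c = 0.016063 rad, d = 102.27 km
TG7→DH-11: c = 0.204869 rad, d = 1304.40 km
DH-11→SEC-34: c = 0.045757 rad, d = 291.34 km
Total = 2329.70 + 102.27 + 1304.40 + 291.34 = 4027.72 km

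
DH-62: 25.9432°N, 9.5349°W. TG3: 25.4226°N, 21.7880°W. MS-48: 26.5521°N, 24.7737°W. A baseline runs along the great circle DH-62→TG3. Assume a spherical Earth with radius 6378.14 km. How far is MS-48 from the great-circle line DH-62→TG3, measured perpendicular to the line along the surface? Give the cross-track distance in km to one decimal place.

156.2 km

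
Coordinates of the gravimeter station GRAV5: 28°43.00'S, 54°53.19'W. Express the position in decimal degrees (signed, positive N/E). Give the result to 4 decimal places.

lat: 28.7167° S → -28.7167°
lon: 54.8865° W → -54.8865°

-28.7167°, -54.8865°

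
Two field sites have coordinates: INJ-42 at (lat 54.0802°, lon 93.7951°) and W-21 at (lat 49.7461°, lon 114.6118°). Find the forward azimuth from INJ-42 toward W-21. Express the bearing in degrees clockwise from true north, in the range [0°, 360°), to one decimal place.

Δλ = 20.8167°
y = sin Δλ · cos φ₂ = 0.229638
x = cos φ₁ sin φ₂ − sin φ₁ cos φ₂ cos Δλ = -0.041412
θ = atan2(y, x) = 100.2227° → 100.2227° (mod 360°)

100.2°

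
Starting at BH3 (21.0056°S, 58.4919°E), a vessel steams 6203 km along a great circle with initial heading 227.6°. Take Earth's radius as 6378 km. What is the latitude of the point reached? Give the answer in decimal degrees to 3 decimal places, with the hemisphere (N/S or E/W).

δ = d/R = 6203/6378 = 0.972562 rad
φ₂ = arcsin(sin φ₁ cos δ + cos φ₁ sin δ cos θ)
   = arcsin(-0.35846·0.56318 + 0.93355·0.82633·-0.67430) = -46.22378°
λ₂ = λ₁ + atan2(sin θ sin δ cos φ₁, cos δ − sin φ₁ sin φ₂) = -3.39315°

46.224°S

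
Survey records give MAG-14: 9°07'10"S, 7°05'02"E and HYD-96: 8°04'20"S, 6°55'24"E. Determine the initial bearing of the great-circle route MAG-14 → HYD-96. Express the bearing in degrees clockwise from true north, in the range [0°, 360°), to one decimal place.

351.4°

MAG-14: φ = -9.11944°, λ = +7.08389°
HYD-96: φ = -8.07222°, λ = +6.92333°
Δλ = -0.1606°
y = sin Δλ · cos φ₂ = -0.002774
x = cos φ₁ sin φ₂ − sin φ₁ cos φ₂ cos Δλ = 0.018276
θ = atan2(y, x) = -8.6322° → 351.3678° (mod 360°)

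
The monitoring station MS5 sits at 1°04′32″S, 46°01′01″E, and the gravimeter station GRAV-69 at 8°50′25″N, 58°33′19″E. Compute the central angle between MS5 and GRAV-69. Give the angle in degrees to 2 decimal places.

MS5: φ = -1.07556°, λ = +46.01694°
GRAV-69: φ = +8.84028°, λ = +58.55528°
Δφ = 9.9158°,  Δλ = 12.5383°
a = sin²(Δφ/2) + cos φ₁ cos φ₂ sin²(Δλ/2) = 0.019250
c = 2·arcsin(√a) = 0.278386 rad = 15.9503°

15.95°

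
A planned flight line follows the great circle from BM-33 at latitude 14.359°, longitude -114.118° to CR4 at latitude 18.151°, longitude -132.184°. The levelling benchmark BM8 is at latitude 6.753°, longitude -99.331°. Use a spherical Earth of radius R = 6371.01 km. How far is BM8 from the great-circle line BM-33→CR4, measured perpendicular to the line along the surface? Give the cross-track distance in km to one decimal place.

δ₁₃ = central angle BM-33→BM8 = 0.286141 rad  (haversine)
θ₁₃ = bearing BM-33→BM8 = 116.107°,  θ₁₂ = bearing BM-33→CR4 = 284.781°
dₓₜ = R·arcsin(sin δ₁₃ · sin(θ₁₃ − θ₁₂)) = 6371.01·arcsin(0.28225·sin(-168.674°)) = -353.337 km
|dₓₜ| = 353.337 km

353.3 km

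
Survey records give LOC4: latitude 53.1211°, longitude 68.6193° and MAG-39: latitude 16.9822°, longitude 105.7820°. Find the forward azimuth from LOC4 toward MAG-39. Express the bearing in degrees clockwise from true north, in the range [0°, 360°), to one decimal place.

126.9°

Δλ = 37.1627°
y = sin Δλ · cos φ₂ = 0.577740
x = cos φ₁ sin φ₂ − sin φ₁ cos φ₂ cos Δλ = -0.434386
θ = atan2(y, x) = 126.9384° → 126.9384° (mod 360°)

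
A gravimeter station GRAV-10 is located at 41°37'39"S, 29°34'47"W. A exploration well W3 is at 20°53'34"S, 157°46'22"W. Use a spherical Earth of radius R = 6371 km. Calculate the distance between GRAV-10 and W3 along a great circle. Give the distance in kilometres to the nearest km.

11257 km

GRAV-10: φ = -41.62750°, λ = -29.57972°
W3: φ = -20.89278°, λ = -157.77278°
Δφ = 20.7347°,  Δλ = -128.1931°
a = sin²(Δφ/2) + cos φ₁ cos φ₂ sin²(Δλ/2) = 0.597445
c = 2·arcsin(√a) = 1.766942 rad = 101.2383°
d = R·c = 6371 × 1.766942 = 11257.2 km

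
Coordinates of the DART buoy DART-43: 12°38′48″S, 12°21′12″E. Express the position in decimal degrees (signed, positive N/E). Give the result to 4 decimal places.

-12.6467°, +12.3533°

lat: 12.6467° S → -12.6467°
lon: 12.3533° E → +12.3533°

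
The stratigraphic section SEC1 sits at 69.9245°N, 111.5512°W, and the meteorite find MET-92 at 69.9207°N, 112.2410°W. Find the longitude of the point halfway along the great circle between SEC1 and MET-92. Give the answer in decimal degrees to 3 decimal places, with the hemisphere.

111.896°W

Bx = cos φ₂ cos Δλ = 0.343296,  By = cos φ₂ sin Δλ = -0.004133
φₘ = atan2(sin φ₁ + sin φ₂, √((cos φ₁ + Bx)² + By²)) = 69.92293°
λₘ = λ₁ + atan2(By, cos φ₁ + Bx) = -111.89613°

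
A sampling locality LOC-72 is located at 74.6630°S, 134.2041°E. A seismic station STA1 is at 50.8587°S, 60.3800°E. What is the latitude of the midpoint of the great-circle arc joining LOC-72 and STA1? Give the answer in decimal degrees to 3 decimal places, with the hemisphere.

66.702°S

Bx = cos φ₂ cos Δλ = 0.175854,  By = cos φ₂ sin Δλ = -0.606245
φₘ = atan2(sin φ₁ + sin φ₂, √((cos φ₁ + Bx)² + By²)) = -66.70165°
λₘ = λ₁ + atan2(By, cos φ₁ + Bx) = 80.19711°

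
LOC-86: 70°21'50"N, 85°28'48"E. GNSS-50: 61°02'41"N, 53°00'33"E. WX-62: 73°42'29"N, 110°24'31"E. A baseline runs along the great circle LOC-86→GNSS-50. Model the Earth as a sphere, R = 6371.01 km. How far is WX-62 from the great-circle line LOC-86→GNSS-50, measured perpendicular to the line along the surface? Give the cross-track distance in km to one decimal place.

LOC-86: φ = +70.36389°, λ = +85.48000°
GNSS-50: φ = +61.04472°, λ = +53.00917°
WX-62: φ = +73.70806°, λ = +110.40861°
δ₁₃ = central angle LOC-86→WX-62 = 0.144942 rad  (haversine)
θ₁₃ = bearing LOC-86→WX-62 = 54.949°,  θ₁₂ = bearing LOC-86→GNSS-50 = 250.773°
dₓₜ = R·arcsin(sin δ₁₃ · sin(θ₁₃ − θ₁₂)) = 6371.01·arcsin(0.14444·sin(-195.824°)) = 250.984 km
|dₓₜ| = 250.984 km

251.0 km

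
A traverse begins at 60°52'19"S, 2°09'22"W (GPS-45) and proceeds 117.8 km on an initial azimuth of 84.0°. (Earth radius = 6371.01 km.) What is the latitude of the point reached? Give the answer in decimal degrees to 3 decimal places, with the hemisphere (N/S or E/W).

GPS-45: φ = -60.87194°, λ = -2.15611°
δ = d/R = 117.8/6371.01 = 0.018490 rad
φ₂ = arcsin(sin φ₁ cos δ + cos φ₁ sin δ cos θ)
   = arcsin(-0.87353·0.99983 + 0.48676·0.01849·0.10453) = -60.74389°
λ₂ = λ₁ + atan2(sin θ sin δ cos φ₁, cos δ − sin φ₁ sin φ₂) = 0.00013°

60.744°S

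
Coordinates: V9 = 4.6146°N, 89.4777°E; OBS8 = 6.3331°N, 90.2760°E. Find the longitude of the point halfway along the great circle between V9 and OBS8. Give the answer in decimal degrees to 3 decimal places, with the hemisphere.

Bx = cos φ₂ cos Δλ = 0.993801,  By = cos φ₂ sin Δλ = 0.013847
φₘ = atan2(sin φ₁ + sin φ₂, √((cos φ₁ + Bx)² + By²)) = 5.47398°
λₘ = λ₁ + atan2(By, cos φ₁ + Bx) = 89.87628°

89.876°E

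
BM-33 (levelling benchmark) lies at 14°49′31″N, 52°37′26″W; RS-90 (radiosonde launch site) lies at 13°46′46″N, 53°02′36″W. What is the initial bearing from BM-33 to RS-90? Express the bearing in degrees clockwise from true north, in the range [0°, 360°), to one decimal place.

201.3°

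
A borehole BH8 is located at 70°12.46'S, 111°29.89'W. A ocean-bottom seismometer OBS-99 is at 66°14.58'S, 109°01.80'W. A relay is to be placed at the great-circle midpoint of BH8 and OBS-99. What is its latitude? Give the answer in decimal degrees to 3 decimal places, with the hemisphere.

68.230°S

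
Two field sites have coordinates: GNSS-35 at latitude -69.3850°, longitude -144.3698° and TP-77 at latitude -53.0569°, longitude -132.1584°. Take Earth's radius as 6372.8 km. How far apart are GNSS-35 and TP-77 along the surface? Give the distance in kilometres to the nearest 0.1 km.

Δφ = 16.3281°,  Δλ = 12.2114°
a = sin²(Δφ/2) + cos φ₁ cos φ₂ sin²(Δλ/2) = 0.022560
c = 2·arcsin(√a) = 0.301542 rad = 17.2771°
d = R·c = 6372.8 × 0.301542 = 1921.7 km

1921.7 km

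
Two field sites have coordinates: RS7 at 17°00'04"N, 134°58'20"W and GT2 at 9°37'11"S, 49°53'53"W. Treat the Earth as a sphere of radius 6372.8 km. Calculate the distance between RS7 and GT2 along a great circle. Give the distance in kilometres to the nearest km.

9806 km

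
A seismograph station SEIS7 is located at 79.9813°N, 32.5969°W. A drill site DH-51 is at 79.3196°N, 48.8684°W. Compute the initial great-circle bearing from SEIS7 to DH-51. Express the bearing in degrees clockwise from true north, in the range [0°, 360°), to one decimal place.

265.3°

Δλ = -16.2715°
y = sin Δλ · cos φ₂ = -0.051928
x = cos φ₁ sin φ₂ − sin φ₁ cos φ₂ cos Δλ = -0.004238
θ = atan2(y, x) = -94.6661° → 265.3339° (mod 360°)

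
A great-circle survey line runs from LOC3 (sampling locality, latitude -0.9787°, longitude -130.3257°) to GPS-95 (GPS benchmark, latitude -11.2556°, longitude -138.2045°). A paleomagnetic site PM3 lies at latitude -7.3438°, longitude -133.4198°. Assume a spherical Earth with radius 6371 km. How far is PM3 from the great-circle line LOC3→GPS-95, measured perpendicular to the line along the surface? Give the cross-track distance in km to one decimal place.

152.5 km

δ₁₃ = central angle LOC3→PM3 = 0.123447 rad  (haversine)
θ₁₃ = bearing LOC3→PM3 = 205.770°,  θ₁₂ = bearing LOC3→GPS-95 = 216.976°
dₓₜ = R·arcsin(sin δ₁₃ · sin(θ₁₃ − θ₁₂)) = 6371·arcsin(0.12313·sin(-11.207°)) = -152.477 km
|dₓₜ| = 152.477 km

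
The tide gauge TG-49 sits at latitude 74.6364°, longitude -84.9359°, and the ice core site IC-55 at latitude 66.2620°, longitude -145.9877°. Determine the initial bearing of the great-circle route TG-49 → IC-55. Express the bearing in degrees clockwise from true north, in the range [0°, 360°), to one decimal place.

Δλ = -61.0518°
y = sin Δλ · cos φ₂ = -0.352259
x = cos φ₁ sin φ₂ − sin φ₁ cos φ₂ cos Δλ = 0.054647
θ = atan2(y, x) = -81.1818° → 278.8182° (mod 360°)

278.8°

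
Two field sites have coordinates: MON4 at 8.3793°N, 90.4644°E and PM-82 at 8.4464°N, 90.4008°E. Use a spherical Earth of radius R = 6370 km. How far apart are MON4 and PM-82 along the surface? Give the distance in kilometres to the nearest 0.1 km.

Δφ = 0.0671°,  Δλ = -0.0636°
a = sin²(Δφ/2) + cos φ₁ cos φ₂ sin²(Δλ/2) = 0.000001
c = 2·arcsin(√a) = 0.001605 rad = 0.0920°
d = R·c = 6370 × 0.001605 = 10.2 km

10.2 km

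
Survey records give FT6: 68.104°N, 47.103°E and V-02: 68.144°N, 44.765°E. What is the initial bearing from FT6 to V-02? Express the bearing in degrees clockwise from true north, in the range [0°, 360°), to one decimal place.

273.7°

Δλ = -2.3380°
y = sin Δλ · cos φ₂ = -0.015187
x = cos φ₁ sin φ₂ − sin φ₁ cos φ₂ cos Δλ = 0.000986
θ = atan2(y, x) = -86.2865° → 273.7135° (mod 360°)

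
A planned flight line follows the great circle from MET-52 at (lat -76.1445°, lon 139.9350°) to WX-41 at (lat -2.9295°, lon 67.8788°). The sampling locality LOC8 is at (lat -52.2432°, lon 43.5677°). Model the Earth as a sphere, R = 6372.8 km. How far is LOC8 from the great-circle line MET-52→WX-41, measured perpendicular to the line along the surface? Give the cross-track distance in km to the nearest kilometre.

2763 km

δ₁₃ = central angle MET-52→LOC8 = 0.720690 rad  (haversine)
θ₁₃ = bearing MET-52→LOC8 = 247.243°,  θ₁₂ = bearing MET-52→WX-41 = 286.780°
dₓₜ = R·arcsin(sin δ₁₃ · sin(θ₁₃ − θ₁₂)) = 6372.8·arcsin(0.65990·sin(-39.536°)) = -2762.776 km
|dₓₜ| = 2762.776 km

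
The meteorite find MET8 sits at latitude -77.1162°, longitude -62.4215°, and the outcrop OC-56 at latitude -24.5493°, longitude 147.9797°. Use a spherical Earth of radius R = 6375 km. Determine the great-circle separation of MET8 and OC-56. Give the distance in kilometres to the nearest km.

8534 km

Δφ = 52.5669°,  Δλ = -149.5988°
a = sin²(Δφ/2) + cos φ₁ cos φ₂ sin²(Δλ/2) = 0.384958
c = 2·arcsin(√a) = 1.338632 rad = 76.6980°
d = R·c = 6375 × 1.338632 = 8533.8 km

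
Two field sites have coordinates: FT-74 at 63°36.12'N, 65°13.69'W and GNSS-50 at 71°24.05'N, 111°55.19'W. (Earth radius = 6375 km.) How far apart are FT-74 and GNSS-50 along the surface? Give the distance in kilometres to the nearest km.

FT-74: φ = +63.60200°, λ = -65.22817°
GNSS-50: φ = +71.40083°, λ = -111.91983°
Δφ = 7.7988°,  Δλ = -46.6917°
a = sin²(Δφ/2) + cos φ₁ cos φ₂ sin²(Δλ/2) = 0.026893
c = 2·arcsin(√a) = 0.329472 rad = 18.8774°
d = R·c = 6375 × 0.329472 = 2100.4 km

2100 km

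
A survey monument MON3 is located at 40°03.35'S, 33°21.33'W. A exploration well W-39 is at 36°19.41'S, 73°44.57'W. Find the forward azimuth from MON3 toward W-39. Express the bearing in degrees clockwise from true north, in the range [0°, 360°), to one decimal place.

MON3: φ = -40.05583°, λ = -33.35550°
W-39: φ = -36.32350°, λ = -73.74283°
Δλ = -40.3873°
y = sin Δλ · cos φ₂ = -0.522045
x = cos φ₁ sin φ₂ − sin φ₁ cos φ₂ cos Δλ = -0.058469
θ = atan2(y, x) = -96.3905° → 263.6095° (mod 360°)

263.6°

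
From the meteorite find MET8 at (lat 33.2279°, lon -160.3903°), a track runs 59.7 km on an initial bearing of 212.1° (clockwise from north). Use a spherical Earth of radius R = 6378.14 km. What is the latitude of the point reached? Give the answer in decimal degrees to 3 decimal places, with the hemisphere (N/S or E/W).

δ = d/R = 59.7/6378.14 = 0.009360 rad
φ₂ = arcsin(sin φ₁ cos δ + cos φ₁ sin δ cos θ)
   = arcsin(0.54797·0.99996 + 0.83650·0.00936·-0.84712) = 32.77313°
λ₂ = λ₁ + atan2(sin θ sin δ cos φ₁, cos δ − sin φ₁ sin φ₂) = -160.72923°

32.773°N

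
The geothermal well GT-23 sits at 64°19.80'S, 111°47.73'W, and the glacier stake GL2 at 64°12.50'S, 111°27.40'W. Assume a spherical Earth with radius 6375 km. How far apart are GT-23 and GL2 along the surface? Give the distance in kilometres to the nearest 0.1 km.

21.2 km

GT-23: φ = -64.33000°, λ = -111.79550°
GL2: φ = -64.20833°, λ = -111.45667°
Δφ = 0.1217°,  Δλ = 0.3388°
a = sin²(Δφ/2) + cos φ₁ cos φ₂ sin²(Δλ/2) = 0.000003
c = 2·arcsin(√a) = 0.003332 rad = 0.1909°
d = R·c = 6375 × 0.003332 = 21.2 km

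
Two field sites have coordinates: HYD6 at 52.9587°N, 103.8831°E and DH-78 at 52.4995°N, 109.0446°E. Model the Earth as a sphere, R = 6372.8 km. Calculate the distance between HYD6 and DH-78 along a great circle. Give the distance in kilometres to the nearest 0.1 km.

351.3 km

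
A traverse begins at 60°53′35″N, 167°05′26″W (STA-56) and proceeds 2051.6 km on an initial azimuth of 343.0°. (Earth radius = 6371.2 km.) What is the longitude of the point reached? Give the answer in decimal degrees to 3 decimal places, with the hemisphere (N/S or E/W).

167.752°E

STA-56: φ = +60.89306°, λ = -167.09056°
δ = d/R = 2051.6/6371.2 = 0.322012 rad
φ₂ = arcsin(sin φ₁ cos δ + cos φ₁ sin δ cos θ)
   = arcsin(0.87371·0.94860 + 0.48644·0.31648·0.95630) = 77.42846°
λ₂ = λ₁ + atan2(sin θ sin δ cos φ₁, cos δ − sin φ₁ sin φ₂) = 167.75192°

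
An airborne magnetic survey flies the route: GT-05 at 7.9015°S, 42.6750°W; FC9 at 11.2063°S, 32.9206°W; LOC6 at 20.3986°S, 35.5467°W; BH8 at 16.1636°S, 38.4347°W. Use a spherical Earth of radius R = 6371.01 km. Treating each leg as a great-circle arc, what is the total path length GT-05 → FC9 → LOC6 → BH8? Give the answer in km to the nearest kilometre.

2752 km

GT-05→FC9: c = 0.177488 rad, d = 1130.78 km
FC9→LOC6: c = 0.166371 rad, d = 1059.95 km
LOC6→BH8: c = 0.088049 rad, d = 560.96 km
Total = 1130.78 + 1059.95 + 560.96 = 2751.69 km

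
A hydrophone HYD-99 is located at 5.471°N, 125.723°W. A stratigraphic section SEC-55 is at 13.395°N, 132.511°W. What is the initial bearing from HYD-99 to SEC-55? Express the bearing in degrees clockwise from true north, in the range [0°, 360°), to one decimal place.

320.3°

Δλ = -6.7880°
y = sin Δλ · cos φ₂ = -0.114981
x = cos φ₁ sin φ₂ − sin φ₁ cos φ₂ cos Δλ = 0.138510
θ = atan2(y, x) = -39.6970° → 320.3030° (mod 360°)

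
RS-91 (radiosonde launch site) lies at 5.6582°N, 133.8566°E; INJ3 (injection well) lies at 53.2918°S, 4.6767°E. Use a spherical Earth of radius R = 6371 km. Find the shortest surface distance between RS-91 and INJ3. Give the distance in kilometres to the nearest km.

Δφ = -58.9500°,  Δλ = -129.1799°
a = sin²(Δφ/2) + cos φ₁ cos φ₂ sin²(Δλ/2) = 0.727414
c = 2·arcsin(√a) = 2.042976 rad = 117.0539°
d = R·c = 6371 × 2.042976 = 13015.8 km

13016 km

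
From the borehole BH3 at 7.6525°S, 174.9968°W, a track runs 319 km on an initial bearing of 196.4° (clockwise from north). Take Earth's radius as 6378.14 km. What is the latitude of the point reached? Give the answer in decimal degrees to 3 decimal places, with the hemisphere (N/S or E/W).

10.401°S

δ = d/R = 319/6378.14 = 0.050015 rad
φ₂ = arcsin(sin φ₁ cos δ + cos φ₁ sin δ cos θ)
   = arcsin(-0.13316·0.99875 + 0.99109·0.04999·-0.95931) = -10.40067°
λ₂ = λ₁ + atan2(sin θ sin δ cos φ₁, cos δ − sin φ₁ sin φ₂) = -175.81909°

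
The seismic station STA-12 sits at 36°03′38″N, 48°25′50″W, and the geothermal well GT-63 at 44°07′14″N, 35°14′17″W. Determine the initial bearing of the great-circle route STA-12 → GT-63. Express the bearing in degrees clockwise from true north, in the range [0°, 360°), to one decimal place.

STA-12: φ = +36.06056°, λ = -48.43056°
GT-63: φ = +44.12056°, λ = -35.23806°
Δλ = 13.1925°
y = sin Δλ · cos φ₂ = 0.163836
x = cos φ₁ sin φ₂ − sin φ₁ cos φ₂ cos Δλ = 0.151362
θ = atan2(y, x) = 47.2663° → 47.2663° (mod 360°)

47.3°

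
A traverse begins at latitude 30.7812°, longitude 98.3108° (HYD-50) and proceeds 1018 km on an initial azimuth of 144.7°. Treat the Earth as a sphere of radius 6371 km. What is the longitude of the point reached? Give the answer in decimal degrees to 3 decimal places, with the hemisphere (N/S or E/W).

δ = d/R = 1018/6371 = 0.159787 rad
φ₂ = arcsin(sin φ₁ cos δ + cos φ₁ sin δ cos θ)
   = arcsin(0.51176·0.98726 + 0.85913·0.15911·-0.81614) = 23.18374°
λ₂ = λ₁ + atan2(sin θ sin δ cos φ₁, cos δ − sin φ₁ sin φ₂) = 104.05102°

104.051°E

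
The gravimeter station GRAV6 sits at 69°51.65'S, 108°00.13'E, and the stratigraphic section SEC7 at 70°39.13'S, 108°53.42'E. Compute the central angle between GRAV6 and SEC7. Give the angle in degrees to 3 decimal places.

0.846°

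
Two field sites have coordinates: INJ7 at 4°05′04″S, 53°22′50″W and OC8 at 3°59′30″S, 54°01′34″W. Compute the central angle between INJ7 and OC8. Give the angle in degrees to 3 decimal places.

INJ7: φ = -4.08444°, λ = -53.38056°
OC8: φ = -3.99167°, λ = -54.02611°
Δφ = 0.0928°,  Δλ = -0.6456°
a = sin²(Δφ/2) + cos φ₁ cos φ₂ sin²(Δλ/2) = 0.000032
c = 2·arcsin(√a) = 0.011355 rad = 0.6506°

0.651°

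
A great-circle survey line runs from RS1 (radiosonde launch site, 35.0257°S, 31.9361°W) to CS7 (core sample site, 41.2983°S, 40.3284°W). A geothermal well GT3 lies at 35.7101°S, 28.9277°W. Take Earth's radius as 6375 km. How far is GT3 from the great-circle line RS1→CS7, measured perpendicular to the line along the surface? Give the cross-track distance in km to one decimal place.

δ₁₃ = central angle RS1→GT3 = 0.044449 rad  (haversine)
θ₁₃ = bearing RS1→GT3 = 106.455°,  θ₁₂ = bearing RS1→CS7 = 223.917°
dₓₜ = R·arcsin(sin δ₁₃ · sin(θ₁₃ − θ₁₂)) = 6375·arcsin(0.04443·sin(-117.461°)) = -251.418 km
|dₓₜ| = 251.418 km

251.4 km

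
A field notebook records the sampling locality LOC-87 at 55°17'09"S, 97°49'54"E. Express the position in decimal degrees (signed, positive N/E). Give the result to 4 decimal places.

lat: 55.2858° S → -55.2858°
lon: 97.8317° E → +97.8317°

-55.2858°, +97.8317°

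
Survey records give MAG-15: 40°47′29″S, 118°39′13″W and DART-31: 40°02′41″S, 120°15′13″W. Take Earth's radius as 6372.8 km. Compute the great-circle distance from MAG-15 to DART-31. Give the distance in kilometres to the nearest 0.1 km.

MAG-15: φ = -40.79139°, λ = -118.65361°
DART-31: φ = -40.04472°, λ = -120.25361°
Δφ = 0.7467°,  Δλ = -1.6000°
a = sin²(Δφ/2) + cos φ₁ cos φ₂ sin²(Δλ/2) = 0.000155
c = 2·arcsin(√a) = 0.024936 rad = 1.4287°
d = R·c = 6372.8 × 0.024936 = 158.9 km

158.9 km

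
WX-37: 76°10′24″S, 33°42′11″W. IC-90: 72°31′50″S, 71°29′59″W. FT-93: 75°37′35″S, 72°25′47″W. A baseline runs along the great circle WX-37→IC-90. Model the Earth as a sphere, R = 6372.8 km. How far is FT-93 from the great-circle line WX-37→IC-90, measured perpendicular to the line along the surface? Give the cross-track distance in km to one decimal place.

WX-37: φ = -76.17333°, λ = -33.70306°
IC-90: φ = -72.53056°, λ = -71.49972°
FT-93: φ = -75.62639°, λ = -72.42972°
δ₁₃ = central angle WX-37→FT-93 = 0.161974 rad  (haversine)
θ₁₃ = bearing WX-37→FT-93 = 254.369°,  θ₁₂ = bearing WX-37→IC-90 = 270.740°
dₓₜ = R·arcsin(sin δ₁₃ · sin(θ₁₃ − θ₁₂)) = 6372.8·arcsin(0.16127·sin(-16.371°)) = -289.769 km
|dₓₜ| = 289.769 km

289.8 km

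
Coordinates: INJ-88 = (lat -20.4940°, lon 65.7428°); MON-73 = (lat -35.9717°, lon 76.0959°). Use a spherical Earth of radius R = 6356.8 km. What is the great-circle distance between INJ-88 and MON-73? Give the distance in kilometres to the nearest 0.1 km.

1990.1 km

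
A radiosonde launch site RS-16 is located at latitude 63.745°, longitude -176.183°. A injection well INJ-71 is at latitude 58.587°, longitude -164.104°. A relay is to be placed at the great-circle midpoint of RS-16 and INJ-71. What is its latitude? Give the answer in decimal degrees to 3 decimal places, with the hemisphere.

Bx = cos φ₂ cos Δλ = 0.509664,  By = cos φ₂ sin Δλ = 0.109067
φₘ = atan2(sin φ₁ + sin φ₂, √((cos φ₁ + Bx)² + By²)) = 61.29962°
λₘ = λ₁ + atan2(By, cos φ₁ + Bx) = -169.64754°

61.300°N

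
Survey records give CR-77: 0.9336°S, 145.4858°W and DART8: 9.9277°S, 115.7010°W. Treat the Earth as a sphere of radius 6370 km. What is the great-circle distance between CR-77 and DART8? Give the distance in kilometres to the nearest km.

Δφ = -8.9941°,  Δλ = 29.7848°
a = sin²(Δφ/2) + cos φ₁ cos φ₂ sin²(Δλ/2) = 0.071201
c = 2·arcsin(√a) = 0.540217 rad = 30.9522°
d = R·c = 6370 × 0.540217 = 3441.2 km

3441 km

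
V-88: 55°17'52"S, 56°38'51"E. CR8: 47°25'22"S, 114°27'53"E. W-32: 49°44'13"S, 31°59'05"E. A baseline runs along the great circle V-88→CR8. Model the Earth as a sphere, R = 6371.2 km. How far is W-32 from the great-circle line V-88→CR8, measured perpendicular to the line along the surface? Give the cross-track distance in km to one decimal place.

59.0 km

V-88: φ = -55.29778°, λ = +56.64750°
CR8: φ = -47.42278°, λ = +114.46472°
W-32: φ = -49.73694°, λ = +31.98472°
δ₁₃ = central angle V-88→W-32 = 0.277550 rad  (haversine)
θ₁₃ = bearing V-88→W-32 = 280.181°,  θ₁₂ = bearing V-88→CR8 = 102.119°
dₓₜ = R·arcsin(sin δ₁₃ · sin(θ₁₃ − θ₁₂)) = 6371.2·arcsin(0.27400·sin(178.062°)) = 59.023 km
|dₓₜ| = 59.023 km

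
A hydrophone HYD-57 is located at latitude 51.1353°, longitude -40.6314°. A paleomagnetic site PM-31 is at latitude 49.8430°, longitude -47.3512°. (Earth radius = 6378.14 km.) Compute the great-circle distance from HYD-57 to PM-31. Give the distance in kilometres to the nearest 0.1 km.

Δφ = -1.2923°,  Δλ = -6.7198°
a = sin²(Δφ/2) + cos φ₁ cos φ₂ sin²(Δλ/2) = 0.001517
c = 2·arcsin(√a) = 0.077920 rad = 4.4645°
d = R·c = 6378.14 × 0.077920 = 497.0 km

497.0 km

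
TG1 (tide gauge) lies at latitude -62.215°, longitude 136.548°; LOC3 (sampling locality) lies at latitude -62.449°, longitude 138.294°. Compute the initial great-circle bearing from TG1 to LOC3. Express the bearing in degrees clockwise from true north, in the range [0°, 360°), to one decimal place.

Δλ = 1.7460°
y = sin Δλ · cos φ₂ = 0.014093
x = cos φ₁ sin φ₂ − sin φ₁ cos φ₂ cos Δλ = -0.004274
θ = atan2(y, x) = 106.8713° → 106.8713° (mod 360°)

106.9°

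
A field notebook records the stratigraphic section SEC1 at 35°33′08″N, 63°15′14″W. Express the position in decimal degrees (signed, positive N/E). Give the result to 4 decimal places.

lat: 35.5522° N → +35.5522°
lon: 63.2539° W → -63.2539°

+35.5522°, -63.2539°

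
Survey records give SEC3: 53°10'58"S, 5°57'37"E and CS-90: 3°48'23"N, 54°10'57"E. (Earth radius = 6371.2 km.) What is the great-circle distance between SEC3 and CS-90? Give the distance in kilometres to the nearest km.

7762 km

SEC3: φ = -53.18278°, λ = +5.96028°
CS-90: φ = +3.80639°, λ = +54.18250°
Δφ = 56.9892°,  Δλ = 48.2222°
a = sin²(Δφ/2) + cos φ₁ cos φ₂ sin²(Δλ/2) = 0.327385
c = 2·arcsin(√a) = 1.218312 rad = 69.8041°
d = R·c = 6371.2 × 1.218312 = 7762.1 km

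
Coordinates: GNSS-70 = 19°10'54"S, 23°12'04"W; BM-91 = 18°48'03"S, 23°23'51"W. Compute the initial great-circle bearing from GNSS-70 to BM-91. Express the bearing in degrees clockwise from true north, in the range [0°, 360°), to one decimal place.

334.0°

GNSS-70: φ = -19.18167°, λ = -23.20111°
BM-91: φ = -18.80083°, λ = -23.39750°
Δλ = -0.1964°
y = sin Δλ · cos φ₂ = -0.003245
x = cos φ₁ sin φ₂ − sin φ₁ cos φ₂ cos Δλ = 0.006645
θ = atan2(y, x) = -26.0265° → 333.9735° (mod 360°)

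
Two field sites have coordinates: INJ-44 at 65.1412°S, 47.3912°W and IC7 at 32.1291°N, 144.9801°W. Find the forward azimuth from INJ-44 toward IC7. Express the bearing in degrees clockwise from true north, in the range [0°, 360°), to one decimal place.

Δλ = -97.5889°
y = sin Δλ · cos φ₂ = -0.839434
x = cos φ₁ sin φ₂ − sin φ₁ cos φ₂ cos Δλ = 0.122095
θ = atan2(y, x) = -81.7244° → 278.2756° (mod 360°)

278.3°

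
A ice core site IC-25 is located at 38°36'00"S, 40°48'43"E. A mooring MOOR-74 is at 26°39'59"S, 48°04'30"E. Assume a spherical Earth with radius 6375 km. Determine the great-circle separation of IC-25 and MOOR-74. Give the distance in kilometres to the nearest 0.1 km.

1490.7 km

IC-25: φ = -38.60000°, λ = +40.81194°
MOOR-74: φ = -26.66639°, λ = +48.07500°
Δφ = 11.9336°,  Δλ = 7.2631°
a = sin²(Δφ/2) + cos φ₁ cos φ₂ sin²(Δλ/2) = 0.013608
c = 2·arcsin(√a) = 0.233839 rad = 13.3980°
d = R·c = 6375 × 0.233839 = 1490.7 km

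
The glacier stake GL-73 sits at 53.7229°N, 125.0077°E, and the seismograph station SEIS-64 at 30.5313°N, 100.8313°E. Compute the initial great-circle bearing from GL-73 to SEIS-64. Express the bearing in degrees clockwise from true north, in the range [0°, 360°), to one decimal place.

Δλ = -24.1764°
y = sin Δλ · cos φ₂ = -0.352764
x = cos φ₁ sin φ₂ − sin φ₁ cos φ₂ cos Δλ = -0.332901
θ = atan2(y, x) = -133.3407° → 226.6593° (mod 360°)

226.7°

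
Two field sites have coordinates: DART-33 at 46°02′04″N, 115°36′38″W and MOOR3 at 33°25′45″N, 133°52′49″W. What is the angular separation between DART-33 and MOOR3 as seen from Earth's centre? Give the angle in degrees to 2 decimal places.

18.79°

DART-33: φ = +46.03444°, λ = -115.61056°
MOOR3: φ = +33.42917°, λ = -133.88028°
Δφ = -12.6053°,  Δλ = -18.2697°
a = sin²(Δφ/2) + cos φ₁ cos φ₂ sin²(Δλ/2) = 0.026655
c = 2·arcsin(√a) = 0.327993 rad = 18.7926°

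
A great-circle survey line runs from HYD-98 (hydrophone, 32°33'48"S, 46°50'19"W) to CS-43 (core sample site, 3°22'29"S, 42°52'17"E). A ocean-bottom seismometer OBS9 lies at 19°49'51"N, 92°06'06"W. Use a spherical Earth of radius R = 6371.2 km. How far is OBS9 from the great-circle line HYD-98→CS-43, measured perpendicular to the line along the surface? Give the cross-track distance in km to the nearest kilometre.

4182 km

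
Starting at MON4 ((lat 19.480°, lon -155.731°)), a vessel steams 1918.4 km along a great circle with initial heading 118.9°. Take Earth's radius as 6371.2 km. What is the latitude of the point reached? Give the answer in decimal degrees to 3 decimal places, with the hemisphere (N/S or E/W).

δ = d/R = 1918.4/6371.2 = 0.301105 rad
φ₂ = arcsin(sin φ₁ cos δ + cos φ₁ sin δ cos θ)
   = arcsin(0.33348·0.95501 + 0.94276·0.29658·-0.48328) = 10.56490°
λ₂ = λ₁ + atan2(sin θ sin δ cos φ₁, cos δ − sin φ₁ sin φ₂) = -140.41640°

10.565°N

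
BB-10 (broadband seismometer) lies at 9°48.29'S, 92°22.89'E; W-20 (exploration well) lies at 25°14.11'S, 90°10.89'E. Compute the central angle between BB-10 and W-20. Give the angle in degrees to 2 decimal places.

BB-10: φ = -9.80483°, λ = +92.38150°
W-20: φ = -25.23517°, λ = +90.18150°
Δφ = -15.4303°,  Δλ = -2.2000°
a = sin²(Δφ/2) + cos φ₁ cos φ₂ sin²(Δλ/2) = 0.018351
c = 2·arcsin(√a) = 0.271768 rad = 15.5712°

15.57°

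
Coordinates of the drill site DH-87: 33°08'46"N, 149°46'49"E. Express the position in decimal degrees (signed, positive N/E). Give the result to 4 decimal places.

lat: 33.1461° N → +33.1461°
lon: 149.7803° E → +149.7803°

+33.1461°, +149.7803°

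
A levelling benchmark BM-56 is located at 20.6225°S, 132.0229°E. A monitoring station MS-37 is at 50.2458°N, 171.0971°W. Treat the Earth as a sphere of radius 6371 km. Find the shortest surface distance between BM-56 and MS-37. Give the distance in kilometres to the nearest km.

9649 km

Δφ = 70.8683°,  Δλ = 56.8800°
a = sin²(Δφ/2) + cos φ₁ cos φ₂ sin²(Δλ/2) = 0.471875
c = 2·arcsin(√a) = 1.514517 rad = 86.7754°
d = R·c = 6371 × 1.514517 = 9649.0 km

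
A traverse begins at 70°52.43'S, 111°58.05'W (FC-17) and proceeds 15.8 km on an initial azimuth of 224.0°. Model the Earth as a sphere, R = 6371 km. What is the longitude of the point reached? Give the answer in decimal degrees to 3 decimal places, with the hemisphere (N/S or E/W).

FC-17: φ = -70.87383°, λ = -111.96750°
δ = d/R = 15.8/6371 = 0.002480 rad
φ₂ = arcsin(sin φ₁ cos δ + cos φ₁ sin δ cos θ)
   = arcsin(-0.94480·1.00000 + 0.32765·0.00248·-0.71934) = -70.97580°
λ₂ = λ₁ + atan2(sin θ sin δ cos φ₁, cos δ − sin φ₁ sin φ₂) = -112.27031°

112.270°W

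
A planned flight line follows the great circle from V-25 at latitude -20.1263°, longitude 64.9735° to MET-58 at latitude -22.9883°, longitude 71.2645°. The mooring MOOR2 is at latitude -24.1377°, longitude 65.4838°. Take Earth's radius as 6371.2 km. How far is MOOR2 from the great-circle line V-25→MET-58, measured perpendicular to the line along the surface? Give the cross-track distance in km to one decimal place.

δ₁₃ = central angle V-25→MOOR2 = 0.070496 rad  (haversine)
θ₁₃ = bearing V-25→MOOR2 = 173.374°,  θ₁₂ = bearing V-25→MET-58 = 117.198°
dₓₜ = R·arcsin(sin δ₁₃ · sin(θ₁₃ − θ₁₂)) = 6371.2·arcsin(0.07044·sin(56.176°)) = 373.034 km
|dₓₜ| = 373.034 km

373.0 km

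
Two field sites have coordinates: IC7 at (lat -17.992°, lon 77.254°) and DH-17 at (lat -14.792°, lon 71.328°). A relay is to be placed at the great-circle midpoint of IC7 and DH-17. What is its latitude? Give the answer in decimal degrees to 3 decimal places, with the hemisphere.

16.413°S

Bx = cos φ₂ cos Δλ = 0.961692,  By = cos φ₂ sin Δλ = -0.099822
φₘ = atan2(sin φ₁ + sin φ₂, √((cos φ₁ + Bx)² + By²)) = -16.41276°
λₘ = λ₁ + atan2(By, cos φ₁ + Bx) = 74.26663°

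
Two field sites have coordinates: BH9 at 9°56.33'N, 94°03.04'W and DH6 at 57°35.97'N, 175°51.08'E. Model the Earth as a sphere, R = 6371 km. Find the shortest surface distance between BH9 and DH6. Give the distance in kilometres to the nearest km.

BH9: φ = +9.93883°, λ = -94.05067°
DH6: φ = +57.59950°, λ = +175.85133°
Δφ = 47.6607°,  Δλ = -90.0980°
a = sin²(Δφ/2) + cos φ₁ cos φ₂ sin²(Δλ/2) = 0.427588
c = 2·arcsin(√a) = 1.425461 rad = 81.6729°
d = R·c = 6371 × 1.425461 = 9081.6 km

9082 km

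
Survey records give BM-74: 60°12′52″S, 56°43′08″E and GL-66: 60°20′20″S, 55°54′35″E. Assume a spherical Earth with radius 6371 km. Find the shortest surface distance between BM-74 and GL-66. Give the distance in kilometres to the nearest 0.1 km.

BM-74: φ = -60.21444°, λ = +56.71889°
GL-66: φ = -60.33889°, λ = +55.90972°
Δφ = -0.1244°,  Δλ = -0.8092°
a = sin²(Δφ/2) + cos φ₁ cos φ₂ sin²(Δλ/2) = 0.000013
c = 2·arcsin(√a) = 0.007331 rad = 0.4200°
d = R·c = 6371 × 0.007331 = 46.7 km

46.7 km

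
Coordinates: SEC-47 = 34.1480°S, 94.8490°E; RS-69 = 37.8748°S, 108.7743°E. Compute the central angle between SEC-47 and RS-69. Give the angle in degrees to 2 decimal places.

Δφ = -3.7268°,  Δλ = 13.9253°
a = sin²(Δφ/2) + cos φ₁ cos φ₂ sin²(Δλ/2) = 0.010657
c = 2·arcsin(√a) = 0.206833 rad = 11.8507°

11.85°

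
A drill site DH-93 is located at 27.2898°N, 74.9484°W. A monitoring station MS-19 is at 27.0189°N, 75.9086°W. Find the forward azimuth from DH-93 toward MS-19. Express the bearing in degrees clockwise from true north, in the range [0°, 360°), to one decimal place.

Δλ = -0.9602°
y = sin Δλ · cos φ₂ = -0.014929
x = cos φ₁ sin φ₂ − sin φ₁ cos φ₂ cos Δλ = -0.004671
θ = atan2(y, x) = -107.3731° → 252.6269° (mod 360°)

252.6°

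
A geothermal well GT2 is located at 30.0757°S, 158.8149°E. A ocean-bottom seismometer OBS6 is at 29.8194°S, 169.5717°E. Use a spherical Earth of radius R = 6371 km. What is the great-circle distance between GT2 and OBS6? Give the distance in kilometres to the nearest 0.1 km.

Δφ = 0.2563°,  Δλ = 10.7568°
a = sin²(Δφ/2) + cos φ₁ cos φ₂ sin²(Δλ/2) = 0.006601
c = 2·arcsin(√a) = 0.162676 rad = 9.3207°
d = R·c = 6371 × 0.162676 = 1036.4 km

1036.4 km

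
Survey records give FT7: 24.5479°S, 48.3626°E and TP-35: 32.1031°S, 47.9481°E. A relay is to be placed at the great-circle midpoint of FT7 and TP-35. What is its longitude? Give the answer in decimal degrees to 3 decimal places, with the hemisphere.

48.163°E

Bx = cos φ₂ cos Δλ = 0.847071,  By = cos φ₂ sin Δλ = -0.006128
φₘ = atan2(sin φ₁ + sin φ₂, √((cos φ₁ + Bx)² + By²)) = -28.32566°
λₘ = λ₁ + atan2(By, cos φ₁ + Bx) = 48.16273°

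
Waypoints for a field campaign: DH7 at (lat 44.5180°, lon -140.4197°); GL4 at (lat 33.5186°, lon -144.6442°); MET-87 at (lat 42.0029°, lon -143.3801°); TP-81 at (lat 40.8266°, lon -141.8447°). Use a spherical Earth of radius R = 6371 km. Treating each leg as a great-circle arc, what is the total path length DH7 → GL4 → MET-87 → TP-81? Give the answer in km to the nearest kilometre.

DH7→GL4: c = 0.200264 rad, d = 1275.88 km
GL4→MET-87: c = 0.149097 rad, d = 949.90 km
MET-87→TP-81: c = 0.028728 rad, d = 183.03 km
Total = 1275.88 + 949.90 + 183.03 = 2408.81 km

2409 km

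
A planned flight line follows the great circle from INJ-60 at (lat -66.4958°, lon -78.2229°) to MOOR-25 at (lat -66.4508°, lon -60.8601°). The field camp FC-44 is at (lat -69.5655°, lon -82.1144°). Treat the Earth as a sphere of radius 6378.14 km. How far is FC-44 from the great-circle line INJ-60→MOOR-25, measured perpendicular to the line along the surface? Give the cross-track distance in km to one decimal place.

363.4 km

δ₁₃ = central angle INJ-60→FC-44 = 0.059269 rad  (haversine)
θ₁₃ = bearing INJ-60→FC-44 = 203.579°,  θ₁₂ = bearing INJ-60→MOOR-25 = 97.600°
dₓₜ = R·arcsin(sin δ₁₃ · sin(θ₁₃ − θ₁₂)) = 6378.14·arcsin(0.05923·sin(105.979°)) = 363.406 km
|dₓₜ| = 363.406 km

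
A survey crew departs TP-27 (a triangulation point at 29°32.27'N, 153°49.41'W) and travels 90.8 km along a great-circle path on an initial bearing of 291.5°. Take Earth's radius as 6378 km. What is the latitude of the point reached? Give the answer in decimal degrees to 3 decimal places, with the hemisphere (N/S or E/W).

29.834°N

TP-27: φ = +29.53783°, λ = -153.82350°
δ = d/R = 90.8/6378 = 0.014236 rad
φ₂ = arcsin(sin φ₁ cos δ + cos φ₁ sin δ cos θ)
   = arcsin(0.49300·0.99990 + 0.87003·0.01424·0.36650) = 29.83392°
λ₂ = λ₁ + atan2(sin θ sin δ cos φ₁, cos δ − sin φ₁ sin φ₂) = -154.69838°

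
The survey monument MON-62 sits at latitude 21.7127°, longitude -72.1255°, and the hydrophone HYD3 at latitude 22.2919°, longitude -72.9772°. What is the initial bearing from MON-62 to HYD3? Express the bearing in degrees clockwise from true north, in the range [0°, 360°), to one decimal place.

306.4°

Δλ = -0.8517°
y = sin Δλ · cos φ₂ = -0.013754
x = cos φ₁ sin φ₂ − sin φ₁ cos φ₂ cos Δλ = 0.010147
θ = atan2(y, x) = -53.5821° → 306.4179° (mod 360°)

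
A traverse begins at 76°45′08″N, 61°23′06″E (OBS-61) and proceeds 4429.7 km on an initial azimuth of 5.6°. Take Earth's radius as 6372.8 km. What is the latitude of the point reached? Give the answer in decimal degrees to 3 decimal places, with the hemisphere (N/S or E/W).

OBS-61: φ = +76.75222°, λ = +61.38500°
δ = d/R = 4429.7/6372.8 = 0.695095 rad
φ₂ = arcsin(sin φ₁ cos δ + cos φ₁ sin δ cos θ)
   = arcsin(0.97339·0.76799 + 0.22916·0.64046·0.99523) = 63.33222°
λ₂ = λ₁ + atan2(sin θ sin δ cos φ₁, cos δ − sin φ₁ sin φ₂) = -126.61946°

63.332°N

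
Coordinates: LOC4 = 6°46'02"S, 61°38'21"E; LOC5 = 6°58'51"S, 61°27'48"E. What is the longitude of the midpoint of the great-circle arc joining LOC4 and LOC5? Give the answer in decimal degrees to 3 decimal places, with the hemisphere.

61.551°E

LOC4: φ = -6.76722°, λ = +61.63917°
LOC5: φ = -6.98083°, λ = +61.46333°
Bx = cos φ₂ cos Δλ = 0.992582,  By = cos φ₂ sin Δλ = -0.003046
φₘ = atan2(sin φ₁ + sin φ₂, √((cos φ₁ + Bx)² + By²)) = -6.87404°
λₘ = λ₁ + atan2(By, cos φ₁ + Bx) = 61.55127°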